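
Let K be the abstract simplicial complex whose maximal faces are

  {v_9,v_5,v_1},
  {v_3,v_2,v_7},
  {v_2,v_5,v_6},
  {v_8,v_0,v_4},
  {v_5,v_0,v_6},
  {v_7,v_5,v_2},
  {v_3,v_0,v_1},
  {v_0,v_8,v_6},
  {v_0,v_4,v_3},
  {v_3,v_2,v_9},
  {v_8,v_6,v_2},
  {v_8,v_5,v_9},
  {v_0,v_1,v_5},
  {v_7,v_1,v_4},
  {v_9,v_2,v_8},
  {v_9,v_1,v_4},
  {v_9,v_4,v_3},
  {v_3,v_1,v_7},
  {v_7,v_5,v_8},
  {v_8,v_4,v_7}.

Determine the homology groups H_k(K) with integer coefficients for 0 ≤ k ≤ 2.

We work with the vertex ordering v_0 < v_1 < v_2 < v_3 < v_4 < v_5 < v_6 < v_7 < v_8 < v_9. The simplices of K, each written with vertices in increasing order, are:

  0-simplices (10): [v_0], [v_1], [v_2], [v_3], [v_4], [v_5], [v_6], [v_7], [v_8], [v_9]
  1-simplices (30): (30 of them)
  2-simplices (20): (20 of them)

Hence C_0 ≅ Z^10, C_1 ≅ Z^30, C_2 ≅ Z^20.

∂_1: C_1 → C_0 sends each edge [p,q] (with p < q) to q − p. For instance
  ∂[v_2,v_9] = [v_9] − [v_2].
This gives a 10×30 integer matrix of rank 9; reducing to Smith normal form yields diagonal entries (1,1,1,1,1,1,1,1,1).

Boundary ∂_2: C_2 → C_1 acts by ∂[p,q,r] = [q,r] − [p,r] + [p,q]. For instance
  ∂[v_3,v_4,v_9] = [v_4,v_9] − [v_3,v_9] + [v_3,v_4],
  ∂[v_2,v_3,v_9] = [v_3,v_9] − [v_2,v_9] + [v_2,v_3].
The 30×20 boundary matrix has rank 20 and Smith normal form diag(1,1,1,1,1,1,1,1,1,1,1,1,1,1,1,1,1,1,1,2).

From H_k ≅ ker(∂_k) / im(∂_{k+1}) we obtain:

  H_0: rank C_0 − rank ∂_1 = 10 − 9 = 1, and the invariant factors of ∂_1 are all 1, so H_0 ≅ Z.
  H_1: rank ker ∂_1 − rank ∂_2 = (30 − 9) − 20 = 1, and ∂_2 has invariant factor 2 > 1, so H_1 ≅ Z ⊕ Z_2.
  H_2: rank ker ∂_2 − rank ∂_3 = (20 − 20) − 0 = 0, and there is no ∂_3, so H_2 ≅ 0.

(K is a triangulation of the Klein bottle.)

H_0 = Z,  H_1 = Z ⊕ Z_2,  H_2 = 0.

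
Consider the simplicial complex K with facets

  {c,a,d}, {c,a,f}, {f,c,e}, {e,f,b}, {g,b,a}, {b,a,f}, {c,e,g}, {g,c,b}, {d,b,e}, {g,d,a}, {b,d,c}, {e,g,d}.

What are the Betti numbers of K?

b_0 = 1, b_1 = 0, b_2 = 0.

Fix the vertex order a < b < c < d < e < f < g and write every simplex with vertices in increasing order. Then dim K = 2 and the simplices of K are:

  0-simplices (7): a, b, c, d, e, f, g
  1-simplices (18): ab, ac, ad, af, ag, bc, bd, be, bf, bg, cd, ce, cf, cg, de, dg, ef, eg
  2-simplices (12): abf, abg, acd, acf, adg, bcd, bcg, bde, bef, cef, ceg, deg

so the chain groups are C_0 ≅ Z^7, C_1 ≅ Z^18, C_2 ≅ Z^12.

∂_1: C_1 → C_0 is given by ∂[p,q] = [q] − [p]. For instance
  ∂ac = c − a.
As a 7×18 matrix over Z this has rank 6, with invariant factors (1,1,1,1,1,1).

The boundary map ∂_2: C_2 → C_1 maps a triangle to the signed sum of its edges. For instance
  ∂deg = eg − dg + de,
  ∂bde = de − be + bd.
As a 18×12 matrix over Z this has rank 12, with invariant factors (1,1,1,1,1,1,1,1,1,1,1,2).

From H_k ≅ ker(∂_k) / im(∂_{k+1}) we obtain:

  H_0: rank C_0 − rank ∂_1 = 7 − 6 = 1, and the invariant factors of ∂_1 are all 1, so H_0 = Z.
  H_1: rank ker ∂_1 − rank ∂_2 = (18 − 6) − 12 = 0, and ∂_2 has invariant factor 2 > 1, so H_1 = Z/2.
  H_2: rank ker ∂_2 − rank ∂_3 = (12 − 12) − 0 = 0, and there is no ∂_3, so H_2 = 0.

As a check, the Euler characteristic is 7 − 18 + 12 = 1, which agrees with 1 − 0 + 0 = 1.

Hence the Betti numbers are b_0 = 1, b_1 = 0, b_2 = 0.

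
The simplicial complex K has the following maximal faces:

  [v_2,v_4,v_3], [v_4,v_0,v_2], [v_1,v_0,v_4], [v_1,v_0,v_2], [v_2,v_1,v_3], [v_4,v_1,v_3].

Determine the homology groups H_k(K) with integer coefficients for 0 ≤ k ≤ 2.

We work with the vertex ordering v_0 < v_1 < v_2 < v_3 < v_4. The simplices of K, each written with vertices in increasing order, are:

  0-simplices (5): [v_0], [v_1], [v_2], [v_3], [v_4]
  1-simplices (9): [v_0,v_1], [v_0,v_2], [v_0,v_4], [v_1,v_2], [v_1,v_3], [v_1,v_4], [v_2,v_3], [v_2,v_4], [v_3,v_4]
  2-simplices (6): [v_0,v_1,v_2], [v_0,v_1,v_4], [v_0,v_2,v_4], [v_1,v_2,v_3], [v_1,v_3,v_4], [v_2,v_3,v_4]

giving chain groups C_0 ≅ Z^5, C_1 ≅ Z^9, C_2 ≅ Z^6.

∂_1: C_1 → C_0 sends each edge [p,q] (with p < q) to q − p. For instance
  ∂[v_1,v_4] = [v_4] − [v_1].
As a 5×9 matrix over Z this has rank 4, with invariant factors (1,1,1,1).

∂_2: C_2 → C_1 sends each 2-simplex [p,q,r] to [q,r] − [p,r] + [p,q]. For instance
  ∂[v_2,v_3,v_4] = [v_3,v_4] − [v_2,v_4] + [v_2,v_3],
  ∂[v_0,v_1,v_4] = [v_1,v_4] − [v_0,v_4] + [v_0,v_1].
The 9×6 boundary matrix has rank 5 and Smith normal form diag(1,1,1,1,1).

Now H_k = ker ∂_k / im ∂_{k+1}, so:

  H_0: rank C_0 − rank ∂_1 = 5 − 4 = 1, and the invariant factors of ∂_1 are all 1, so H_0 ≅ Z.
  H_1: rank ker ∂_1 − rank ∂_2 = (9 − 4) − 5 = 0, and the invariant factors of ∂_2 are all 1, so H_1 ≅ 0.
  H_2: rank ker ∂_2 − rank ∂_3 = (6 − 5) − 0 = 1, and there is no ∂_3, so H_2 ≅ Z.

H_0 ≅ Z,  H_1 = 0,  H_2 ≅ Z.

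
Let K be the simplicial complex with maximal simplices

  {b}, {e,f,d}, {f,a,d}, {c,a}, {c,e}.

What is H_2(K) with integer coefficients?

Order the vertices as a < b < c < d < e < f. Listing each simplex with vertices in this order, K has dimension 2 with simplices:

  0-simplices (6): a, b, c, d, e, f
  1-simplices (7): ac, ad, af, ce, de, df, ef
  2-simplices (2): adf, def

Hence C_0 ≅ Z^6, C_1 ≅ Z^7, C_2 ≅ Z^2.

Boundary ∂_1: C_1 → C_0 maps an edge to its endpoints' difference, ∂[p,q] = q − p. For instance
  ∂df = f − d.
The 6×7 boundary matrix has rank 4 and Smith normal form diag(1,1,1,1).

∂_2: C_2 → C_1 maps a triangle to the signed sum of its edges. For instance
  ∂def = ef − df + de,
  ∂adf = df − af + ad.
The 7×2 boundary matrix has rank 2 and Smith normal form diag(1,1).

Now H_k = ker ∂_k / im ∂_{k+1}, so:

  H_2: rank ker ∂_2 − rank ∂_3 = (2 − 2) − 0 = 0, and there is no ∂_3, so H_2 ≅ 0.

H_2 = 0.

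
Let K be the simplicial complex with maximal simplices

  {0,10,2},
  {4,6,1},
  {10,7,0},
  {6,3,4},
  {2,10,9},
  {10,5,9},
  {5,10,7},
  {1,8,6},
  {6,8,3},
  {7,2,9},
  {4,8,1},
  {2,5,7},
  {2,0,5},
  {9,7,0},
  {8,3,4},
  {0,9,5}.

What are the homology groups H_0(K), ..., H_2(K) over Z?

H_0 = Z^2,  H_1 = Z/2,  H_2 = Z.

Fix the vertex order 0 < 1 < 2 < 3 < 4 < 5 < 6 < 7 < 8 < 9 < 10 and write every simplex with vertices in increasing order. Then dim K = 2 and the simplices of K are:

  0-simplices (11): [0], [1], [2], [3], [4], [5], [6], [7], [8], [9], [10]
  1-simplices (24): (24 of them)
  2-simplices (16): [0,2,5], [0,2,10], [0,5,9], [0,7,9], [0,7,10], [1,4,6], [1,4,8], [1,6,8], [2,5,7], [2,7,9], [2,9,10], [3,4,6], [3,4,8], [3,6,8], [5,7,10], [5,9,10]

giving chain groups C_0 ≅ Z^11, C_1 ≅ Z^24, C_2 ≅ Z^16.

The boundary map ∂_1: C_1 → C_0 sends each edge [p,q] (with p < q) to q − p.
As a 11×24 matrix over Z this has rank 9, with invariant factors (1,1,1,1,1,1,1,1,1).

The boundary map ∂_2: C_2 → C_1 maps a triangle to the signed sum of its edges. For instance
  ∂[2,7,9] = [7,9] − [2,9] + [2,7],
  ∂[5,9,10] = [9,10] − [5,10] + [5,9].
The resulting 24×16 matrix has rank 15, and its Smith normal form has invariant factors (1,1,1,1,1,1,1,1,1,1,1,1,1,1,2).

Reading off H_k = ker ∂_k / im ∂_{k+1}:

  H_0: rank C_0 − rank ∂_1 = 11 − 9 = 2, and the invariant factors of ∂_1 are all 1, so H_0 = Z^2.
  H_1: rank ker ∂_1 − rank ∂_2 = (24 − 9) − 15 = 0, and ∂_2 has invariant factor 2 > 1, so H_1 = Z/2.
  H_2: rank ker ∂_2 − rank ∂_3 = (16 − 15) − 0 = 1, and there is no ∂_3, so H_2 = Z.

As a check, the Euler characteristic is 11 − 24 + 16 = 3, which agrees with 2 − 0 + 1 = 3.
(K is a triangulation of the disjoint union of the 2-sphere S^2 and the real projective plane RP^2.)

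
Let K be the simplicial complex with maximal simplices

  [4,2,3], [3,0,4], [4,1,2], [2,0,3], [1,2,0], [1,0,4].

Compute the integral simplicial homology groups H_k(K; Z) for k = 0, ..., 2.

Order the vertices as 0 < 1 < 2 < 3 < 4. Listing each simplex with vertices in this order, K has dimension 2 with simplices:

  0-simplices (5): [0], [1], [2], [3], [4]
  1-simplices (9): [0,1], [0,2], [0,3], [0,4], [1,2], [1,4], [2,3], [2,4], [3,4]
  2-simplices (6): [0,1,2], [0,1,4], [0,2,3], [0,3,4], [1,2,4], [2,3,4]

Hence C_0 ≅ Z^5, C_1 ≅ Z^9, C_2 ≅ Z^6.

The boundary map ∂_1: C_1 → C_0 maps an edge to its endpoints' difference, ∂[p,q] = q − p. For instance
  ∂[0,4] = [4] − [0].
As a 5×9 matrix over Z this has rank 4, with invariant factors (1,1,1,1).

Boundary ∂_2: C_2 → C_1 maps a triangle to the signed sum of its edges. For instance
  ∂[1,2,4] = [2,4] − [1,4] + [1,2],
  ∂[0,1,2] = [1,2] − [0,2] + [0,1].
The resulting 9×6 matrix has rank 5, and its Smith normal form has invariant factors (1,1,1,1,1).

Computing H_k = (kernel of ∂_k) / (image of ∂_{k+1}):

  H_0: rank C_0 − rank ∂_1 = 5 − 4 = 1, and the invariant factors of ∂_1 are all 1, so H_0 ≅ Z.
  H_1: rank ker ∂_1 − rank ∂_2 = (9 − 4) − 5 = 0, and the invariant factors of ∂_2 are all 1, so H_1 ≅ 0.
  H_2: rank ker ∂_2 − rank ∂_3 = (6 − 5) − 0 = 1, and there is no ∂_3, so H_2 ≅ Z.

H_0 ≅ Z,  H_1 = 0,  H_2 ≅ Z.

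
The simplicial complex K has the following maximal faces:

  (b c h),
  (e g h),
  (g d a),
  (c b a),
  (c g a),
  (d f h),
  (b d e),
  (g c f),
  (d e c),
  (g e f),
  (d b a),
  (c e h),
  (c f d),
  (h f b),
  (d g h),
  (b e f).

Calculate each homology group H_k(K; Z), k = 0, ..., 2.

Fix the vertex order a < b < c < d < e < f < g < h and write every simplex with vertices in increasing order. Then dim K = 2 and the simplices of K are:

  0-simplices (8): a, b, c, d, e, f, g, h
  1-simplices (24): ab, ac, ad, ag, bc, bd, be, bf, bh, cd, ce, cf, cg, ch, de, df, dg, dh, ef, eg, eh, fg, fh, gh
  2-simplices (16): abc, abd, acg, adg, bch, bde, bef, bfh, cde, cdf, ceh, cfg, dfh, dgh, efg, egh

giving chain groups C_0 ≅ Z^8, C_1 ≅ Z^24, C_2 ≅ Z^16.

Boundary ∂_1: C_1 → C_0 is given by ∂[p,q] = [q] − [p]. For instance
  ∂be = e − b.
This gives a 8×24 integer matrix of rank 7; reducing to Smith normal form yields diagonal entries (1,1,1,1,1,1,1).

The boundary map ∂_2: C_2 → C_1 acts by ∂[p,q,r] = [q,r] − [p,r] + [p,q]. For instance
  ∂acg = cg − ag + ac,
  ∂egh = gh − eh + eg.
The resulting 24×16 matrix has rank 15, and its Smith normal form has invariant factors (1,1,1,1,1,1,1,1,1,1,1,1,1,1,1).

Reading off H_k = ker ∂_k / im ∂_{k+1}:

  H_0: rank C_0 − rank ∂_1 = 8 − 7 = 1, and the invariant factors of ∂_1 are all 1, so H_0 = Z.
  H_1: rank ker ∂_1 − rank ∂_2 = (24 − 7) − 15 = 2, and the invariant factors of ∂_2 are all 1, so H_1 = Z^2.
  H_2: rank ker ∂_2 − rank ∂_3 = (16 − 15) − 0 = 1, and there is no ∂_3, so H_2 = Z.

(K is a triangulation of the torus T^2.)

H_0 ≅ Z,  H_1 ≅ Z^2,  H_2 ≅ Z.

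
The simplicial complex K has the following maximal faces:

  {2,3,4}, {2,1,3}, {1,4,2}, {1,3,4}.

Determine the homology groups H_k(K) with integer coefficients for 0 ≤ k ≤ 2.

H_0 ≅ Z,  H_1 = 0,  H_2 ≅ Z.

K has 4 vertices, 6 edges, 4 triangles.
rank ∂_0 = 0, rank ∂_1 = 3 ⇒ b_0 = 4 − 0 − 3 = 1; all invariant factors of ∂_1 are 1 so no torsion. So H_0 = Z.
rank ∂_1 = 3, rank ∂_2 = 3 ⇒ b_1 = 6 − 3 − 3 = 0; all invariant factors of ∂_2 are 1 so no torsion. So H_1 = 0.
rank ∂_2 = 3, rank ∂_3 = 0 ⇒ b_2 = 4 − 3 − 0 = 1. So H_2 = Z.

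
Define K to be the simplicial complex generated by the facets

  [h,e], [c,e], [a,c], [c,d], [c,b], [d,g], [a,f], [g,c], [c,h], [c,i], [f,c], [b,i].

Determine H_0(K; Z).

Order the vertices as a < b < c < d < e < f < g < h < i. Listing each simplex with vertices in this order, K has dimension 1 with simplices:

  0-simplices (9): a, b, c, d, e, f, g, h, i
  1-simplices (12): ac, af, bc, bi, cd, ce, cf, cg, ch, ci, dg, eh

Hence C_0 ≅ Z^9, C_1 ≅ Z^12.

The boundary map ∂_1: C_1 → C_0 is given by ∂[p,q] = [q] − [p]. For instance
  ∂ci = i − c.
As a 9×12 matrix over Z this has rank 8, with invariant factors (1,1,1,1,1,1,1,1).

Now H_k = ker ∂_k / im ∂_{k+1}, so:

  H_0: rank C_0 − rank ∂_1 = 9 − 8 = 1, and the invariant factors of ∂_1 are all 1, so H_0 ≅ Z.

(K is a triangulation of a wedge of 4 circles.)

H_0 ≅ Z.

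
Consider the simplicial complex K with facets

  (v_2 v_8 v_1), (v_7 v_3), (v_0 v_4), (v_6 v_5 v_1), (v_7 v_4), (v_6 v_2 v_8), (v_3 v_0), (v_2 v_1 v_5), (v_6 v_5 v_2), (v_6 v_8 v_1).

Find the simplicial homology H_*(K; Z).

H_0 ≅ Z^2,  H_1 ≅ Z,  H_2 ≅ Z.

K has 9 vertices, 13 edges, 6 triangles.
rank ∂_0 = 0, rank ∂_1 = 7 ⇒ b_0 = 9 − 0 − 7 = 2; all invariant factors of ∂_1 are 1 so no torsion. So H_0 ≅ Z^2.
rank ∂_1 = 7, rank ∂_2 = 5 ⇒ b_1 = 13 − 7 − 5 = 1; all invariant factors of ∂_2 are 1 so no torsion. So H_1 ≅ Z.
rank ∂_2 = 5, rank ∂_3 = 0 ⇒ b_2 = 6 − 5 − 0 = 1. So H_2 ≅ Z.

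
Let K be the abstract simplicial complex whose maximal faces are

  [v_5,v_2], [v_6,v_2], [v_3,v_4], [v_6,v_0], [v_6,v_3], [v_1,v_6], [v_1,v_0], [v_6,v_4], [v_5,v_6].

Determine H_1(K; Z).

H_1 = Z^3.

Take the total order v_0 < v_1 < v_2 < v_3 < v_4 < v_5 < v_6 on the vertex set. Then K (dimension 1) consists of the simplices:

  0-simplices (7): [v_0], [v_1], [v_2], [v_3], [v_4], [v_5], [v_6]
  1-simplices (9): [v_0,v_1], [v_0,v_6], [v_1,v_6], [v_2,v_5], [v_2,v_6], [v_3,v_4], [v_3,v_6], [v_4,v_6], [v_5,v_6]

Hence C_0 ≅ Z^7, C_1 ≅ Z^9.

The boundary map ∂_1: C_1 → C_0 is given by ∂[p,q] = [q] − [p]. For instance
  ∂[v_5,v_6] = [v_6] − [v_5].
The 7×9 boundary matrix has rank 6 and Smith normal form diag(1,1,1,1,1,1).

Reading off H_k = ker ∂_k / im ∂_{k+1}:

  H_1: rank ker ∂_1 − rank ∂_2 = (9 − 6) − 0 = 3, and there is no ∂_2, so H_1 ≅ Z^3.

(K is a triangulation of a wedge of 3 circles.)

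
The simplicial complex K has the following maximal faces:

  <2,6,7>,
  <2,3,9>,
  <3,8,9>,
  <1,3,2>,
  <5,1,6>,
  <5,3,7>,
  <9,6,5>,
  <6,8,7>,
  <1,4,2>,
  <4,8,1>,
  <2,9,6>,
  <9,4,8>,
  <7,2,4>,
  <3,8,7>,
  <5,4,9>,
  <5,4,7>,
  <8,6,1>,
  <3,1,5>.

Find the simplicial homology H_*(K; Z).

Fix the vertex order 1 < 2 < 3 < 4 < 5 < 6 < 7 < 8 < 9 and write every simplex with vertices in increasing order. Then dim K = 2 and the simplices of K are:

  0-simplices (9): [1], [2], [3], [4], [5], [6], [7], [8], [9]
  1-simplices (27): (27 of them)
  2-simplices (18): [1,2,3], [1,2,4], [1,3,5], [1,4,8], [1,5,6], [1,6,8], [2,3,9], [2,4,7], [2,6,7], [2,6,9], [3,5,7], [3,7,8], [3,8,9], [4,5,7], [4,5,9], [4,8,9], [5,6,9], [6,7,8]

so the chain groups are C_0 ≅ Z^9, C_1 ≅ Z^27, C_2 ≅ Z^18.

Boundary ∂_1: C_1 → C_0 is given by ∂[p,q] = [q] − [p].
This gives a 9×27 integer matrix of rank 8; reducing to Smith normal form yields diagonal entries (1,1,1,1,1,1,1,1).

∂_2: C_2 → C_1 acts by ∂[p,q,r] = [q,r] − [p,r] + [p,q]. For instance
  ∂[1,3,5] = [3,5] − [1,5] + [1,3],
  ∂[1,5,6] = [5,6] − [1,6] + [1,5].
The 27×18 boundary matrix has rank 17 and Smith normal form diag(1,1,1,1,1,1,1,1,1,1,1,1,1,1,1,1,1).

From H_k ≅ ker(∂_k) / im(∂_{k+1}) we obtain:

  H_0: rank C_0 − rank ∂_1 = 9 − 8 = 1, and the invariant factors of ∂_1 are all 1, so H_0 ≅ Z.
  H_1: rank ker ∂_1 − rank ∂_2 = (27 − 8) − 17 = 2, and the invariant factors of ∂_2 are all 1, so H_1 ≅ Z^2.
  H_2: rank ker ∂_2 − rank ∂_3 = (18 − 17) − 0 = 1, and there is no ∂_3, so H_2 ≅ Z.

As a check, the Euler characteristic is 9 − 27 + 18 = 0, which agrees with 1 − 2 + 1 = 0.
(K is a triangulation of the torus T^2.)

H_0 = Z,  H_1 = Z^2,  H_2 = Z.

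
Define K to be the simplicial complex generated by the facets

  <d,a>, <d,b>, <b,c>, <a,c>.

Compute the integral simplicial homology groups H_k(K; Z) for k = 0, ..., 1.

Order the vertices as a < b < c < d. Listing each simplex with vertices in this order, K has dimension 1 with simplices:

  0-simplices (4): a, b, c, d
  1-simplices (4): ac, ad, bc, bd

Hence C_0 ≅ Z^4, C_1 ≅ Z^4.

The boundary map ∂_1: C_1 → C_0 sends each edge [p,q] (with p < q) to q − p.
This gives a 4×4 integer matrix of rank 3; reducing to Smith normal form yields diagonal entries (1,1,1).

Computing H_k = (kernel of ∂_k) / (image of ∂_{k+1}):

  H_0: rank C_0 − rank ∂_1 = 4 − 3 = 1, and the invariant factors of ∂_1 are all 1, so H_0 ≅ Z.
  H_1: rank ker ∂_1 − rank ∂_2 = (4 − 3) − 0 = 1, and there is no ∂_2, so H_1 ≅ Z.

H_0 ≅ Z,  H_1 ≅ Z.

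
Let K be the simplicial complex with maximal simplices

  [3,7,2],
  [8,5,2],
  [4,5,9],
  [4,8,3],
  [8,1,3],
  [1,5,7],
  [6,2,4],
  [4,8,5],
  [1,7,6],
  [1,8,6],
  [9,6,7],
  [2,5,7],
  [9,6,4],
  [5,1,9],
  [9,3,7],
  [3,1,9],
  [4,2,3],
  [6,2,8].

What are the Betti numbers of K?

b_0 = 1, b_1 = 1, b_2 = 0.

Fix the vertex order 1 < 2 < 3 < 4 < 5 < 6 < 7 < 8 < 9 and write every simplex with vertices in increasing order. Then dim K = 2 and the simplices of K are:

  0-simplices (9): [1], [2], [3], [4], [5], [6], [7], [8], [9]
  1-simplices (27): (27 of them)
  2-simplices (18): [1,3,8], [1,3,9], [1,5,7], [1,5,9], [1,6,7], [1,6,8], [2,3,4], [2,3,7], [2,4,6], [2,5,7], [2,5,8], [2,6,8], [3,4,8], [3,7,9], [4,5,8], [4,5,9], [4,6,9], [6,7,9]

giving chain groups C_0 ≅ Z^9, C_1 ≅ Z^27, C_2 ≅ Z^18.

∂_1: C_1 → C_0 sends each edge [p,q] (with p < q) to q − p.
The resulting 9×27 matrix has rank 8, and its Smith normal form has invariant factors (1,1,1,1,1,1,1,1).

The boundary map ∂_2: C_2 → C_1 sends each 2-simplex [p,q,r] to [q,r] − [p,r] + [p,q]. For instance
  ∂[1,5,7] = [5,7] − [1,7] + [1,5],
  ∂[2,3,4] = [3,4] − [2,4] + [2,3].
As a 27×18 matrix over Z this has rank 18, with invariant factors (1,1,1,1,1,1,1,1,1,1,1,1,1,1,1,1,1,2).

From H_k ≅ ker(∂_k) / im(∂_{k+1}) we obtain:

  H_0: rank C_0 − rank ∂_1 = 9 − 8 = 1, and the invariant factors of ∂_1 are all 1, so H_0 = Z.
  H_1: rank ker ∂_1 − rank ∂_2 = (27 − 8) − 18 = 1, and ∂_2 has invariant factor 2 > 1, so H_1 = Z ⊕ Z/2Z.
  H_2: rank ker ∂_2 − rank ∂_3 = (18 − 18) − 0 = 0, and there is no ∂_3, so H_2 = 0.

(K is a triangulation of the Klein bottle.)

Hence the Betti numbers are b_0 = 1, b_1 = 1, b_2 = 0.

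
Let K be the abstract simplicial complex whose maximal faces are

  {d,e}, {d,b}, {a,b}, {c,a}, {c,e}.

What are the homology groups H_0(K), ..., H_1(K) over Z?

H_0 = Z,  H_1 = Z.

Order the vertices as a < b < c < d < e. Listing each simplex with vertices in this order, K has dimension 1 with simplices:

  0-simplices (5): a, b, c, d, e
  1-simplices (5): ab, ac, bd, ce, de

Hence C_0 ≅ Z^5, C_1 ≅ Z^5.

The boundary map ∂_1: C_1 → C_0 sends each edge [p,q] (with p < q) to q − p. For instance
  ∂ac = c − a.
The resulting 5×5 matrix has rank 4, and its Smith normal form has invariant factors (1,1,1,1).

Computing H_k = (kernel of ∂_k) / (image of ∂_{k+1}):

  H_0: rank C_0 − rank ∂_1 = 5 − 4 = 1, and the invariant factors of ∂_1 are all 1, so H_0 = Z.
  H_1: rank ker ∂_1 − rank ∂_2 = (5 − 4) − 0 = 1, and there is no ∂_2, so H_1 = Z.

(K is a triangulation of the circle S^1.)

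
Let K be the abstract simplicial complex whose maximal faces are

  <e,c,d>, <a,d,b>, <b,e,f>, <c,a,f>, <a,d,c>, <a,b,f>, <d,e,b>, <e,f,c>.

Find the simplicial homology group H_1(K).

Order the vertices as a < b < c < d < e < f. Listing each simplex with vertices in this order, K has dimension 2 with simplices:

  0-simplices (6): a, b, c, d, e, f
  1-simplices (12): ab, ac, ad, af, bd, be, bf, cd, ce, cf, de, ef
  2-simplices (8): abd, abf, acd, acf, bde, bef, cde, cef

Hence C_0 ≅ Z^6, C_1 ≅ Z^12, C_2 ≅ Z^8.

Boundary ∂_1: C_1 → C_0 is given by ∂[p,q] = [q] − [p]. For instance
  ∂bf = f − b.
The resulting 6×12 matrix has rank 5, and its Smith normal form has invariant factors (1,1,1,1,1).

The boundary map ∂_2: C_2 → C_1 maps a triangle to the signed sum of its edges. For instance
  ∂cde = de − ce + cd,
  ∂abd = bd − ad + ab.
As a 12×8 matrix over Z this has rank 7, with invariant factors (1,1,1,1,1,1,1).

Now H_k = ker ∂_k / im ∂_{k+1}, so:

  H_1: rank ker ∂_1 − rank ∂_2 = (12 − 5) − 7 = 0, and the invariant factors of ∂_2 are all 1, so H_1 = 0.

H_1 ≅ 0.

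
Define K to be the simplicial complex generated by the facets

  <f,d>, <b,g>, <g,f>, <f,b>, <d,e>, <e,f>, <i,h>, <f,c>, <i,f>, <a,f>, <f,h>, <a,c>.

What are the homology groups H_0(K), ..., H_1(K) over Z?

We work with the vertex ordering a < b < c < d < e < f < g < h < i. The simplices of K, each written with vertices in increasing order, are:

  0-simplices (9): a, b, c, d, e, f, g, h, i
  1-simplices (12): ac, af, bf, bg, cf, de, df, ef, fg, fh, fi, hi

Hence C_0 ≅ Z^9, C_1 ≅ Z^12.

Boundary ∂_1: C_1 → C_0 maps an edge to its endpoints' difference, ∂[p,q] = q − p. For instance
  ∂bf = f − b.
As a 9×12 matrix over Z this has rank 8, with invariant factors (1,1,1,1,1,1,1,1).

Now H_k = ker ∂_k / im ∂_{k+1}, so:

  H_0: rank C_0 − rank ∂_1 = 9 − 8 = 1, and the invariant factors of ∂_1 are all 1, so H_0 = Z.
  H_1: rank ker ∂_1 − rank ∂_2 = (12 − 8) − 0 = 4, and there is no ∂_2, so H_1 = Z^4.

H_0 = Z,  H_1 = Z^4.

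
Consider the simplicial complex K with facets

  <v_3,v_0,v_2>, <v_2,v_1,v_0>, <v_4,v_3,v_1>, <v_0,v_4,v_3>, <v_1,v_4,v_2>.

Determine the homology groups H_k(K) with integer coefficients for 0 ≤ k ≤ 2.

We work with the vertex ordering v_0 < v_1 < v_2 < v_3 < v_4. The simplices of K, each written with vertices in increasing order, are:

  0-simplices (5): [v_0], [v_1], [v_2], [v_3], [v_4]
  1-simplices (10): [v_0,v_1], [v_0,v_2], [v_0,v_3], [v_0,v_4], [v_1,v_2], [v_1,v_3], [v_1,v_4], [v_2,v_3], [v_2,v_4], [v_3,v_4]
  2-simplices (5): [v_0,v_1,v_2], [v_0,v_2,v_3], [v_0,v_3,v_4], [v_1,v_2,v_4], [v_1,v_3,v_4]

Hence C_0 ≅ Z^5, C_1 ≅ Z^10, C_2 ≅ Z^5.

∂_1: C_1 → C_0 is given by ∂[p,q] = [q] − [p].
The 5×10 boundary matrix has rank 4 and Smith normal form diag(1,1,1,1).

Boundary ∂_2: C_2 → C_1 maps a triangle to the signed sum of its edges. For instance
  ∂[v_0,v_2,v_3] = [v_2,v_3] − [v_0,v_3] + [v_0,v_2],
  ∂[v_1,v_2,v_4] = [v_2,v_4] − [v_1,v_4] + [v_1,v_2].
The 10×5 boundary matrix has rank 5 and Smith normal form diag(1,1,1,1,1).

Computing H_k = (kernel of ∂_k) / (image of ∂_{k+1}):

  H_0: rank C_0 − rank ∂_1 = 5 − 4 = 1, and the invariant factors of ∂_1 are all 1, so H_0 ≅ Z.
  H_1: rank ker ∂_1 − rank ∂_2 = (10 − 4) − 5 = 1, and the invariant factors of ∂_2 are all 1, so H_1 ≅ Z.
  H_2: rank ker ∂_2 − rank ∂_3 = (5 − 5) − 0 = 0, and there is no ∂_3, so H_2 ≅ 0.

H_0 = Z,  H_1 = Z,  H_2 = 0.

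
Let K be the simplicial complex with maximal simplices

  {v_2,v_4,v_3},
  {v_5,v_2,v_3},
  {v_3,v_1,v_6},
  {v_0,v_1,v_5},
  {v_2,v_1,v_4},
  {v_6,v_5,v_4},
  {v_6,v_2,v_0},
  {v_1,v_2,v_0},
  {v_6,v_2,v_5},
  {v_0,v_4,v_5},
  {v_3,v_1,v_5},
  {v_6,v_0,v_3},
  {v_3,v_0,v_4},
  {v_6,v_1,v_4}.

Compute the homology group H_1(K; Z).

H_1 = Z^2.

Order the vertices as v_0 < v_1 < v_2 < v_3 < v_4 < v_5 < v_6. Listing each simplex with vertices in this order, K has dimension 2 with simplices:

  0-simplices (7): [v_0], [v_1], [v_2], [v_3], [v_4], [v_5], [v_6]
  1-simplices (21): (21 of them)
  2-simplices (14): (14 of them)

giving chain groups C_0 ≅ Z^7, C_1 ≅ Z^21, C_2 ≅ Z^14.

∂_1: C_1 → C_0 sends each edge [p,q] (with p < q) to q − p. For instance
  ∂[v_1,v_2] = [v_2] − [v_1].
The resulting 7×21 matrix has rank 6, and its Smith normal form has invariant factors (1,1,1,1,1,1).

∂_2: C_2 → C_1 maps a triangle to the signed sum of its edges. For instance
  ∂[v_1,v_2,v_4] = [v_2,v_4] − [v_1,v_4] + [v_1,v_2],
  ∂[v_0,v_1,v_2] = [v_1,v_2] − [v_0,v_2] + [v_0,v_1].
The 21×14 boundary matrix has rank 13 and Smith normal form diag(1,1,1,1,1,1,1,1,1,1,1,1,1).

From H_k ≅ ker(∂_k) / im(∂_{k+1}) we obtain:

  H_1: rank ker ∂_1 − rank ∂_2 = (21 − 6) − 13 = 2, and the invariant factors of ∂_2 are all 1, so H_1 = Z^2.

(K is a triangulation of the torus T^2.)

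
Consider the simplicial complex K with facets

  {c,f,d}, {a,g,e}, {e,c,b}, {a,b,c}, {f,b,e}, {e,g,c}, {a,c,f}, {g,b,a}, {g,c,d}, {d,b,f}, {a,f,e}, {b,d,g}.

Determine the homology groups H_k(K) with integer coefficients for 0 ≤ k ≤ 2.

H_0 = Z,  H_1 = Z/2Z,  H_2 = 0.

Take the total order a < b < c < d < e < f < g on the vertex set. Then K (dimension 2) consists of the simplices:

  0-simplices (7): a, b, c, d, e, f, g
  1-simplices (18): ab, ac, ae, af, ag, bc, bd, be, bf, bg, cd, ce, cf, cg, df, dg, ef, eg
  2-simplices (12): abc, abg, acf, aef, aeg, bce, bdf, bdg, bef, cdf, cdg, ceg

giving chain groups C_0 ≅ Z^7, C_1 ≅ Z^18, C_2 ≅ Z^12.

∂_1: C_1 → C_0 sends each edge [p,q] (with p < q) to q − p.
This gives a 7×18 integer matrix of rank 6; reducing to Smith normal form yields diagonal entries (1,1,1,1,1,1).

∂_2: C_2 → C_1 acts by ∂[p,q,r] = [q,r] − [p,r] + [p,q]. For instance
  ∂bdg = dg − bg + bd,
  ∂ceg = eg − cg + ce.
As a 18×12 matrix over Z this has rank 12, with invariant factors (1,1,1,1,1,1,1,1,1,1,1,2).

Computing H_k = (kernel of ∂_k) / (image of ∂_{k+1}):

  H_0: rank C_0 − rank ∂_1 = 7 − 6 = 1, and the invariant factors of ∂_1 are all 1, so H_0 = Z.
  H_1: rank ker ∂_1 − rank ∂_2 = (18 − 6) − 12 = 0, and ∂_2 has invariant factor 2 > 1, so H_1 = Z/2Z.
  H_2: rank ker ∂_2 − rank ∂_3 = (12 − 12) − 0 = 0, and there is no ∂_3, so H_2 = 0.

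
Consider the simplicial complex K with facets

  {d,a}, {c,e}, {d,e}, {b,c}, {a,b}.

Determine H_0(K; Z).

Take the total order a < b < c < d < e on the vertex set. Then K (dimension 1) consists of the simplices:

  0-simplices (5): a, b, c, d, e
  1-simplices (5): ab, ad, bc, ce, de

Hence C_0 ≅ Z^5, C_1 ≅ Z^5.

∂_1: C_1 → C_0 maps an edge to its endpoints' difference, ∂[p,q] = q − p. For instance
  ∂bc = c − b.
As a 5×5 matrix over Z this has rank 4, with invariant factors (1,1,1,1).

Reading off H_k = ker ∂_k / im ∂_{k+1}:

  H_0: rank C_0 − rank ∂_1 = 5 − 4 = 1, and the invariant factors of ∂_1 are all 1, so H_0 = Z.

H_0 = Z.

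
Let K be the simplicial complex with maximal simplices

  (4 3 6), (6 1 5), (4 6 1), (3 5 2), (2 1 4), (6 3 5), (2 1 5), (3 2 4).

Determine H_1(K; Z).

We work with the vertex ordering 1 < 2 < 3 < 4 < 5 < 6. The simplices of K, each written with vertices in increasing order, are:

  0-simplices (6): [1], [2], [3], [4], [5], [6]
  1-simplices (12): [1,2], [1,4], [1,5], [1,6], [2,3], [2,4], [2,5], [3,4], [3,5], [3,6], [4,6], [5,6]
  2-simplices (8): [1,2,4], [1,2,5], [1,4,6], [1,5,6], [2,3,4], [2,3,5], [3,4,6], [3,5,6]

giving chain groups C_0 ≅ Z^6, C_1 ≅ Z^12, C_2 ≅ Z^8.

The boundary map ∂_1: C_1 → C_0 maps an edge to its endpoints' difference, ∂[p,q] = q − p. For instance
  ∂[5,6] = [6] − [5].
The resulting 6×12 matrix has rank 5, and its Smith normal form has invariant factors (1,1,1,1,1).

∂_2: C_2 → C_1 maps a triangle to the signed sum of its edges. For instance
  ∂[2,3,4] = [3,4] − [2,4] + [2,3],
  ∂[2,3,5] = [3,5] − [2,5] + [2,3].
The 12×8 boundary matrix has rank 7 and Smith normal form diag(1,1,1,1,1,1,1).

Now H_k = ker ∂_k / im ∂_{k+1}, so:

  H_1: rank ker ∂_1 − rank ∂_2 = (12 − 5) − 7 = 0, and the invariant factors of ∂_2 are all 1, so H_1 = 0.

H_1 = 0.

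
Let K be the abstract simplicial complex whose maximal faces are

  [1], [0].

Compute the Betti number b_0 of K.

We work with the vertex ordering 0 < 1. The simplices of K, each written with vertices in increasing order, are:

  0-simplices (2): [0], [1]

giving chain groups C_0 ≅ Z^2.

Reading off H_k = ker ∂_k / im ∂_{k+1}:

  H_0: rank C_0 − rank ∂_1 = 2 − 0 = 2, and there is no ∂_1, so H_0 = Z^2.

(K is a triangulation of a set of 2 points.)

Hence the Betti numbers are b_0 = 2.

b_0 = 2.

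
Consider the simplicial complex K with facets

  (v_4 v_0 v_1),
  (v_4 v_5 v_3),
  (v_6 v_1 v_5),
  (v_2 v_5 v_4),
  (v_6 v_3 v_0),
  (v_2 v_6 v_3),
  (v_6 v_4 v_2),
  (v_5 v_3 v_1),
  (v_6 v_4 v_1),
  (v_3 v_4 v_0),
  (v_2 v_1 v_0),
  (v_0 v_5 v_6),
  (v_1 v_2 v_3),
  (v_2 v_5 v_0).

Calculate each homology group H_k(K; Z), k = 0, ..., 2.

We work with the vertex ordering v_0 < v_1 < v_2 < v_3 < v_4 < v_5 < v_6. The simplices of K, each written with vertices in increasing order, are:

  0-simplices (7): [v_0], [v_1], [v_2], [v_3], [v_4], [v_5], [v_6]
  1-simplices (21): (21 of them)
  2-simplices (14): (14 of them)

so the chain groups are C_0 ≅ Z^7, C_1 ≅ Z^21, C_2 ≅ Z^14.

Boundary ∂_1: C_1 → C_0 maps an edge to its endpoints' difference, ∂[p,q] = q − p. For instance
  ∂[v_3,v_6] = [v_6] − [v_3].
This gives a 7×21 integer matrix of rank 6; reducing to Smith normal form yields diagonal entries (1,1,1,1,1,1).

∂_2: C_2 → C_1 maps a triangle to the signed sum of its edges. For instance
  ∂[v_0,v_3,v_6] = [v_3,v_6] − [v_0,v_6] + [v_0,v_3],
  ∂[v_0,v_1,v_2] = [v_1,v_2] − [v_0,v_2] + [v_0,v_1].
As a 21×14 matrix over Z this has rank 13, with invariant factors (1,1,1,1,1,1,1,1,1,1,1,1,1).

Reading off H_k = ker ∂_k / im ∂_{k+1}:

  H_0: rank C_0 − rank ∂_1 = 7 − 6 = 1, and the invariant factors of ∂_1 are all 1, so H_0 = Z.
  H_1: rank ker ∂_1 − rank ∂_2 = (21 − 6) − 13 = 2, and the invariant factors of ∂_2 are all 1, so H_1 = Z^2.
  H_2: rank ker ∂_2 − rank ∂_3 = (14 − 13) − 0 = 1, and there is no ∂_3, so H_2 = Z.

(K is a triangulation of the torus T^2.)

H_0 ≅ Z,  H_1 ≅ Z^2,  H_2 ≅ Z.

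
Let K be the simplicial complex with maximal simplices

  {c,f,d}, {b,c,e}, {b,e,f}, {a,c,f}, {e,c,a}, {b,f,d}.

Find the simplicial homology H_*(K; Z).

H_0 ≅ Z,  H_1 ≅ Z,  H_2 = 0.

We work with the vertex ordering a < b < c < d < e < f. The simplices of K, each written with vertices in increasing order, are:

  0-simplices (6): a, b, c, d, e, f
  1-simplices (12): ac, ae, af, bc, bd, be, bf, cd, ce, cf, df, ef
  2-simplices (6): ace, acf, bce, bdf, bef, cdf

Hence C_0 ≅ Z^6, C_1 ≅ Z^12, C_2 ≅ Z^6.

Boundary ∂_1: C_1 → C_0 sends each edge [p,q] (with p < q) to q − p.
The 6×12 boundary matrix has rank 5 and Smith normal form diag(1,1,1,1,1).

Boundary ∂_2: C_2 → C_1 maps a triangle to the signed sum of its edges. For instance
  ∂bce = ce − be + bc,
  ∂bdf = df − bf + bd.
This gives a 12×6 integer matrix of rank 6; reducing to Smith normal form yields diagonal entries (1,1,1,1,1,1).

Now H_k = ker ∂_k / im ∂_{k+1}, so:

  H_0: rank C_0 − rank ∂_1 = 6 − 5 = 1, and the invariant factors of ∂_1 are all 1, so H_0 ≅ Z.
  H_1: rank ker ∂_1 − rank ∂_2 = (12 − 5) − 6 = 1, and the invariant factors of ∂_2 are all 1, so H_1 ≅ Z.
  H_2: rank ker ∂_2 − rank ∂_3 = (6 − 6) − 0 = 0, and there is no ∂_3, so H_2 ≅ 0.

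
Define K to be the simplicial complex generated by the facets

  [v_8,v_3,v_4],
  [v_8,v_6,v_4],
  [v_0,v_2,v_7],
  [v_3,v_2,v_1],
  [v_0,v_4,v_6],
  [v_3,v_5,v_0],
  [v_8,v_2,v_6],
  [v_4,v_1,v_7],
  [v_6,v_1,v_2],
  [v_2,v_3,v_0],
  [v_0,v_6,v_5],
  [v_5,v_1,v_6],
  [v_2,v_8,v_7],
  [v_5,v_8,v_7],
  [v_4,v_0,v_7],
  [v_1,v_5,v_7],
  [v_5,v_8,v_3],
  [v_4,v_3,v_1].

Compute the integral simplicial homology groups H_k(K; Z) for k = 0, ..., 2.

H_0 ≅ Z,  H_1 ≅ Z^2,  H_2 ≅ Z.

Fix the vertex order v_0 < v_1 < v_2 < v_3 < v_4 < v_5 < v_6 < v_7 < v_8 and write every simplex with vertices in increasing order. Then dim K = 2 and the simplices of K are:

  0-simplices (9): [v_0], [v_1], [v_2], [v_3], [v_4], [v_5], [v_6], [v_7], [v_8]
  1-simplices (27): (27 of them)
  2-simplices (18): (18 of them)

Hence C_0 ≅ Z^9, C_1 ≅ Z^27, C_2 ≅ Z^18.

The boundary map ∂_1: C_1 → C_0 sends each edge [p,q] (with p < q) to q − p. For instance
  ∂[v_2,v_7] = [v_7] − [v_2].
The 9×27 boundary matrix has rank 8 and Smith normal form diag(1,1,1,1,1,1,1,1).

∂_2: C_2 → C_1 maps a triangle to the signed sum of its edges. For instance
  ∂[v_0,v_2,v_7] = [v_2,v_7] − [v_0,v_7] + [v_0,v_2],
  ∂[v_1,v_5,v_6] = [v_5,v_6] − [v_1,v_6] + [v_1,v_5].
The resulting 27×18 matrix has rank 17, and its Smith normal form has invariant factors (1,1,1,1,1,1,1,1,1,1,1,1,1,1,1,1,1).

Computing H_k = (kernel of ∂_k) / (image of ∂_{k+1}):

  H_0: rank C_0 − rank ∂_1 = 9 − 8 = 1, and the invariant factors of ∂_1 are all 1, so H_0 ≅ Z.
  H_1: rank ker ∂_1 − rank ∂_2 = (27 − 8) − 17 = 2, and the invariant factors of ∂_2 are all 1, so H_1 ≅ Z^2.
  H_2: rank ker ∂_2 − rank ∂_3 = (18 − 17) − 0 = 1, and there is no ∂_3, so H_2 ≅ Z.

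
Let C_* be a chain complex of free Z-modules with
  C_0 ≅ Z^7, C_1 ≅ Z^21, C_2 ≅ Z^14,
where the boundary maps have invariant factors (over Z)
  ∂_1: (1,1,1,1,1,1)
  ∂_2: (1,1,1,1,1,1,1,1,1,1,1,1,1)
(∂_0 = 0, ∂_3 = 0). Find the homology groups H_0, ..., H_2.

H_0 ≅ Z,  H_1 ≅ Z^2,  H_2 ≅ Z.

H_0: b_0 = 7 − 0 − 6 = 1; torsion from ∂_1 factors > 1: none. So H_0 ≅ Z.
H_1: b_1 = 21 − 6 − 13 = 2; torsion from ∂_2 factors > 1: none. So H_1 ≅ Z^2.
H_2: b_2 = 14 − 13 − 0 = 1; torsion from ∂_3 factors > 1: none. So H_2 ≅ Z.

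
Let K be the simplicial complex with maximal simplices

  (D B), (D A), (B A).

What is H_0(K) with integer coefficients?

Order the vertices as A < B < D. Listing each simplex with vertices in this order, K has dimension 1 with simplices:

  0-simplices (3): A, B, D
  1-simplices (3): AB, AD, BD

so the chain groups are C_0 ≅ Z^3, C_1 ≅ Z^3.

Boundary ∂_1: C_1 → C_0 is given by ∂[p,q] = [q] − [p]. For instance
  ∂AB = B − A.
The 3×3 boundary matrix has rank 2 and Smith normal form diag(1,1).

Now H_k = ker ∂_k / im ∂_{k+1}, so:

  H_0: rank C_0 − rank ∂_1 = 3 − 2 = 1, and the invariant factors of ∂_1 are all 1, so H_0 ≅ Z.

H_0 ≅ Z.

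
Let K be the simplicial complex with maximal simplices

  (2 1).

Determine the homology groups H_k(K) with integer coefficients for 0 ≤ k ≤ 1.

H_0 ≅ Z,  H_1 = 0.

We work with the vertex ordering 1 < 2. The simplices of K, each written with vertices in increasing order, are:

  0-simplices (2): [1], [2]
  1-simplices (1): [1,2]

Hence C_0 ≅ Z^2, C_1 ≅ Z^1.

∂_1: C_1 → C_0 maps an edge to its endpoints' difference, ∂[p,q] = q − p. For instance
  ∂[1,2] = [2] − [1].
As a 2×1 matrix over Z this has rank 1, with invariant factors (1).

Computing H_k = (kernel of ∂_k) / (image of ∂_{k+1}):

  H_0: rank C_0 − rank ∂_1 = 2 − 1 = 1, and the invariant factors of ∂_1 are all 1, so H_0 ≅ Z.
  H_1: rank ker ∂_1 − rank ∂_2 = (1 − 1) − 0 = 0, and there is no ∂_2, so H_1 ≅ 0.

(K is a triangulation of the 1-simplex.)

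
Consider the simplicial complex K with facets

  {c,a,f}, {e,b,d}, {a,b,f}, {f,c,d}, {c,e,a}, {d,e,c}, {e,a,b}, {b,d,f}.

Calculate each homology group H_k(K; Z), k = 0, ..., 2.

H_0 = Z,  H_1 = 0,  H_2 = Z.

Take the total order a < b < c < d < e < f on the vertex set. Then K (dimension 2) consists of the simplices:

  0-simplices (6): a, b, c, d, e, f
  1-simplices (12): ab, ac, ae, af, bd, be, bf, cd, ce, cf, de, df
  2-simplices (8): abe, abf, ace, acf, bde, bdf, cde, cdf

so the chain groups are C_0 ≅ Z^6, C_1 ≅ Z^12, C_2 ≅ Z^8.

∂_1: C_1 → C_0 maps an edge to its endpoints' difference, ∂[p,q] = q − p. For instance
  ∂df = f − d.
As a 6×12 matrix over Z this has rank 5, with invariant factors (1,1,1,1,1).

Boundary ∂_2: C_2 → C_1 maps a triangle to the signed sum of its edges. For instance
  ∂abf = bf − af + ab,
  ∂cde = de − ce + cd.
This gives a 12×8 integer matrix of rank 7; reducing to Smith normal form yields diagonal entries (1,1,1,1,1,1,1).

Computing H_k = (kernel of ∂_k) / (image of ∂_{k+1}):

  H_0: rank C_0 − rank ∂_1 = 6 − 5 = 1, and the invariant factors of ∂_1 are all 1, so H_0 ≅ Z.
  H_1: rank ker ∂_1 − rank ∂_2 = (12 − 5) − 7 = 0, and the invariant factors of ∂_2 are all 1, so H_1 ≅ 0.
  H_2: rank ker ∂_2 − rank ∂_3 = (8 − 7) − 0 = 1, and there is no ∂_3, so H_2 ≅ Z.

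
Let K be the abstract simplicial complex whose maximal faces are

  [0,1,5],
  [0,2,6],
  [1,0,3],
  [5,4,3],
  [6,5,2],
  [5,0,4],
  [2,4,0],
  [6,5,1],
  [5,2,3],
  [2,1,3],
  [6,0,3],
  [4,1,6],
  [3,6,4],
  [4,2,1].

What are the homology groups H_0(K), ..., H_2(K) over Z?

K has 7 vertices, 21 edges, 14 triangles.
rank ∂_0 = 0, rank ∂_1 = 6 ⇒ b_0 = 7 − 0 − 6 = 1; all invariant factors of ∂_1 are 1 so no torsion. So H_0 ≅ Z.
rank ∂_1 = 6, rank ∂_2 = 13 ⇒ b_1 = 21 − 6 − 13 = 2; all invariant factors of ∂_2 are 1 so no torsion. So H_1 ≅ Z^2.
rank ∂_2 = 13, rank ∂_3 = 0 ⇒ b_2 = 14 − 13 − 0 = 1. So H_2 ≅ Z.

H_0 = Z,  H_1 = Z^2,  H_2 = Z.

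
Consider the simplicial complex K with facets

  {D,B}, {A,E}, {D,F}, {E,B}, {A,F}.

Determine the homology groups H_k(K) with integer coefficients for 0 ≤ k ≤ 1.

Fix the vertex order A < B < D < E < F and write every simplex with vertices in increasing order. Then dim K = 1 and the simplices of K are:

  0-simplices (5): A, B, D, E, F
  1-simplices (5): AE, AF, BD, BE, DF

giving chain groups C_0 ≅ Z^5, C_1 ≅ Z^5.

The boundary map ∂_1: C_1 → C_0 maps an edge to its endpoints' difference, ∂[p,q] = q − p. For instance
  ∂BE = E − B.
The 5×5 boundary matrix has rank 4 and Smith normal form diag(1,1,1,1).

Now H_k = ker ∂_k / im ∂_{k+1}, so:

  H_0: rank C_0 − rank ∂_1 = 5 − 4 = 1, and the invariant factors of ∂_1 are all 1, so H_0 ≅ Z.
  H_1: rank ker ∂_1 − rank ∂_2 = (5 − 4) − 0 = 1, and there is no ∂_2, so H_1 ≅ Z.

H_0 = Z,  H_1 = Z.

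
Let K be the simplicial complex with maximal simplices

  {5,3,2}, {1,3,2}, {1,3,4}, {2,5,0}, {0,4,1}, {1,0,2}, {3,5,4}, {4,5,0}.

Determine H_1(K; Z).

H_1 = 0.

Order the vertices as 0 < 1 < 2 < 3 < 4 < 5. Listing each simplex with vertices in this order, K has dimension 2 with simplices:

  0-simplices (6): [0], [1], [2], [3], [4], [5]
  1-simplices (12): [0,1], [0,2], [0,4], [0,5], [1,2], [1,3], [1,4], [2,3], [2,5], [3,4], [3,5], [4,5]
  2-simplices (8): [0,1,2], [0,1,4], [0,2,5], [0,4,5], [1,2,3], [1,3,4], [2,3,5], [3,4,5]

so the chain groups are C_0 ≅ Z^6, C_1 ≅ Z^12, C_2 ≅ Z^8.

Boundary ∂_1: C_1 → C_0 sends each edge [p,q] (with p < q) to q − p. For instance
  ∂[3,5] = [5] − [3].
This gives a 6×12 integer matrix of rank 5; reducing to Smith normal form yields diagonal entries (1,1,1,1,1).

The boundary map ∂_2: C_2 → C_1 sends each 2-simplex [p,q,r] to [q,r] − [p,r] + [p,q]. For instance
  ∂[2,3,5] = [3,5] − [2,5] + [2,3],
  ∂[1,2,3] = [2,3] − [1,3] + [1,2].
As a 12×8 matrix over Z this has rank 7, with invariant factors (1,1,1,1,1,1,1).

Now H_k = ker ∂_k / im ∂_{k+1}, so:

  H_1: rank ker ∂_1 − rank ∂_2 = (12 − 5) − 7 = 0, and the invariant factors of ∂_2 are all 1, so H_1 = 0.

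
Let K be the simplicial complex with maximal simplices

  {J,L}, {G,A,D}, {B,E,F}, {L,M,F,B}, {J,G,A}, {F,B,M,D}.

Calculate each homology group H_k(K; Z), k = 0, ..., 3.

Take the total order A < B < D < E < F < G < J < L < M on the vertex set. Then K (dimension 3) consists of the simplices:

  0-simplices (9): A, B, D, E, F, G, J, L, M
  1-simplices (17): AD, AG, AJ, BD, BE, BF, BL, BM, DF, DG, DM, EF, FL, FM, GJ, JL, LM
  2-simplices (10): ADG, AGJ, BDF, BDM, BEF, BFL, BFM, BLM, DFM, FLM
  3-simplices (2): BDFM, BFLM

so the chain groups are C_0 ≅ Z^9, C_1 ≅ Z^17, C_2 ≅ Z^10, C_3 ≅ Z^2.

Boundary ∂_1: C_1 → C_0 sends each edge [p,q] (with p < q) to q − p. For instance
  ∂DM = M − D.
The 9×17 boundary matrix has rank 8 and Smith normal form diag(1,1,1,1,1,1,1,1).

The boundary map ∂_2: C_2 → C_1 sends each 2-simplex [p,q,r] to [q,r] − [p,r] + [p,q]. For instance
  ∂BDM = DM − BM + BD,
  ∂BDF = DF − BF + BD.
As a 17×10 matrix over Z this has rank 8, with invariant factors (1,1,1,1,1,1,1,1).

Boundary ∂_3: C_3 → C_2 sends each 3-simplex σ to the alternating sum Σ_i (−1)^i (σ with its i-th vertex removed). For instance
  ∂BFLM = FLM − BLM + BFM − BFL,
  ∂BDFM = DFM − BFM + BDM − BDF.
The resulting 10×2 matrix has rank 2, and its Smith normal form has invariant factors (1,1).

Now H_k = ker ∂_k / im ∂_{k+1}, so:

  H_0: rank C_0 − rank ∂_1 = 9 − 8 = 1, and the invariant factors of ∂_1 are all 1, so H_0 = Z.
  H_1: rank ker ∂_1 − rank ∂_2 = (17 − 8) − 8 = 1, and the invariant factors of ∂_2 are all 1, so H_1 = Z.
  H_2: rank ker ∂_2 − rank ∂_3 = (10 − 8) − 2 = 0, and the invariant factors of ∂_3 are all 1, so H_2 = 0.
  H_3: rank ker ∂_3 − rank ∂_4 = (2 − 2) − 0 = 0, and there is no ∂_4, so H_3 = 0.

H_0 ≅ Z,  H_1 ≅ Z,  H_2 = 0,  H_3 = 0.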